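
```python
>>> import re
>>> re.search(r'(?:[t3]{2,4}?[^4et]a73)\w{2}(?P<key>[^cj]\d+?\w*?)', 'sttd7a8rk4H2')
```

None

This matches 2 to 4 of one of [t3] (lazy), then any character except [4et], then the literal 'a73' (non-capturing group); then exactly 2 of a word character; then any character except [cj], then one or more of a digit (lazy), then zero or more of a word character (lazy) (captured as 'key').
`re.search` tries every starting position until one works.
Here nothing in the string fits, so the call returns None.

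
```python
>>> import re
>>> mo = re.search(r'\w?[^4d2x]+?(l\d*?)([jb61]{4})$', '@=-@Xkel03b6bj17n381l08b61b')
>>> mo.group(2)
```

'b61b'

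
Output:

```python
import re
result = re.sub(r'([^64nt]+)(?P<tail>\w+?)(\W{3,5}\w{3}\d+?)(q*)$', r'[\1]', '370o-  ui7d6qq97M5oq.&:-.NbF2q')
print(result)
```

[370o-  ui7d]

The pattern matches one or more of any character except [64nt] (captured); then one or more of a word character (lazy) (captured as 'tail'); then 3 to 5 of a non-word character, then exactly 3 of a word character, then one or more of a digit (lazy) (captured); then zero or more of a literal 'q' (captured); then anchored at the end.
Matches: at [0:30] → '370o-  ui7d6qq97M5oq.&:-.NbF2q'.
`\1` in the replacement pulls in group 1's text for each match.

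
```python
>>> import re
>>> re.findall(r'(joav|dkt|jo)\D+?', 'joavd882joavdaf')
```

The regex engine tests alternatives in the order written; an earlier branch that matches wins even if a later one would match more.
Walking the string: at [0:5] match 'joavd', group 1 = 'joav'; at [8:13] match 'joavd', group 1 = 'joav'.
With a single group, `findall` returns only what that group captured — 2 items.

['joav', 'joav']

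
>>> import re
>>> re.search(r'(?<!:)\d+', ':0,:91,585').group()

Because the assertion is negative and zero-width, positions next to the forbidden text are skipped.
`search` walks the string left to right and returns the first match it finds.
The match spans [5:6] → '1'.

'1'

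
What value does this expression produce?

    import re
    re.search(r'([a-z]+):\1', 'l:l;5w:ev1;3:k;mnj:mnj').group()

'l:l'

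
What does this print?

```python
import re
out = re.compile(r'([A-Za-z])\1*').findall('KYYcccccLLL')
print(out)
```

A backreference is literal: `\1` must see the identical characters the first group matched.
One capturing group, so `findall` returns just the captured substring from each match — 4 in all.

['K', 'Y', 'c', 'L']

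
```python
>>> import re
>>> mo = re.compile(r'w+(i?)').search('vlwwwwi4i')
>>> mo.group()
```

This matches one or more of a literal 'w'; then optionally a literal 'i' (captured).
`search` walks the string left to right and returns the first match it finds.
The match spans [2:7] → 'wwwwi'.
Captured: group 1 = 'i'.

'wwwwi'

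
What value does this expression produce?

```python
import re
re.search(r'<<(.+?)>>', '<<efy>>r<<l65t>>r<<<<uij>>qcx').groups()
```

The match spans [0:7] → '<<efy>>'.
Captured: group 1 = 'efy'.

('efy',)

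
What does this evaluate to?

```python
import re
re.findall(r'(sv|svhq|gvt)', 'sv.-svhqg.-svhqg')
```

['sv', 'sv', 'sv']

Alternation tries branches left to right and keeps the first one that lets the overall match succeed at that position.
Because there's exactly one group, `findall` drops the full match and keeps group 1 from each hit.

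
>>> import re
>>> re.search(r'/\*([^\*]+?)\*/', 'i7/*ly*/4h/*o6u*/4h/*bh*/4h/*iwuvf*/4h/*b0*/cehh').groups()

('ly',)

The match spans [2:8] → '/*ly*/'.
Captured: group 1 = 'ly'.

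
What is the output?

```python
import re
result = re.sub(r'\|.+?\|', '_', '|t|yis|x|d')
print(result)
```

Because the quantifier is non-greedy, it stops expanding at the earliest point where the rest of the pattern can succeed.
Matches: at [0:3] → '|t|'; at [6:9] → '|x|'.
Each match is replaced by '_'.

_yis_d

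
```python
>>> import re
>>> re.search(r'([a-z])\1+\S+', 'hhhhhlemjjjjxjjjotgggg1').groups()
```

`\1` is not a pattern — it's the concrete string captured by group 1, re-applied verbatim.
`re.search` tries every starting position until one works.
The match spans [0:23] → 'hhhhhlemjjjjxjjjotgggg1'.
Captured: group 1 = 'h'.

('h',)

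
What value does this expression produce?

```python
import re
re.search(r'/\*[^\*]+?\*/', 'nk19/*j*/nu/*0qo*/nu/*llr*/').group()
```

'/*j*/'

The match spans [4:9] → '/*j*/'.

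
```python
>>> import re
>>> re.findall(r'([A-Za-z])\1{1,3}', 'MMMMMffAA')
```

The backreference `\1` re-matches whatever the first group consumed, character for character.
Matches: at [0:4] match 'MMMM', group 1 = 'M'; at [5:7] match 'ff', group 1 = 'f'; at [7:9] match 'AA', group 1 = 'A'.
With a single group, `findall` returns only what that group captured — 3 items.

['M', 'f', 'A']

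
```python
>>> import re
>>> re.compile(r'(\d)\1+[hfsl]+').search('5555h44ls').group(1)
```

'5'

The match spans [0:5] → '5555h'.
Captured: group 1 = '5'.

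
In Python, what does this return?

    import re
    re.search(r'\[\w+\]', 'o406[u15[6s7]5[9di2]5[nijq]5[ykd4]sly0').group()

Unlike `match`, `search` isn't anchored — it looks for the pattern anywhere in the string.
The match spans [8:13] → '[6s7]'.

'[6s7]'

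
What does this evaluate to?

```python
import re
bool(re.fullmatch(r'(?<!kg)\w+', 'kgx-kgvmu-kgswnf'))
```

False

`(?!…)`/`(?<!…)` only lets a position through if the neighbouring text does NOT match; no characters are consumed.
For `fullmatch`, every character of the input must be accounted for by the pattern.
Here the pattern can't cover the whole string, so the call returns None, and `bool(None)` is False.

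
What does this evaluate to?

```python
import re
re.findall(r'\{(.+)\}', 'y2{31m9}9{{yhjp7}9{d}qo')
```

['31m9}9{{yhjp7}9{d']

With a single group, `findall` returns only what that group captured — 1 item.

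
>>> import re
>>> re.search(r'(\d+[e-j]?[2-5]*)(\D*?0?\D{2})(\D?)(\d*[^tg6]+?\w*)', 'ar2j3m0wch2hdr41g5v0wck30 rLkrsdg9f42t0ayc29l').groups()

('2j3', 'm0wc', 'h', '2hdr41g5v0wck30')

The match spans [2:25] → '2j3m0wch2hdr41g5v0wck30'.
Captured: group 1 = '2j3', group 2 = 'm0wc', group 3 = 'h', group 4 = '2hdr41g5v0wck30'.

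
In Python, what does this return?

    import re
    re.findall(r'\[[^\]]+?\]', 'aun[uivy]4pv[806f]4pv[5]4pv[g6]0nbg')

['[uivy]', '[806f]', '[5]', '[g6]']

With no groups in the pattern, `findall` gives back each whole match — 4 here.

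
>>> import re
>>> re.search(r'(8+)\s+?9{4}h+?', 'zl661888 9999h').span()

(5, 14)

The match spans [5:14] → '888 9999h'.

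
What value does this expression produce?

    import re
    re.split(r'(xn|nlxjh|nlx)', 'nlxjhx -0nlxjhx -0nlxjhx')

['', 'nlxjh', 'x -0', 'nlxjh', 'x -0', 'nlxjh', 'x']

Alternation isn't longest-match — the leftmost alternative that fits at this position is chosen.
Matches to split on: at [0:5] → 'nlxjh'; at [9:14] → 'nlxjh'; at [18:23] → 'nlxjh'.
The group in the pattern means `split` returns the separators' captures alongside the pieces.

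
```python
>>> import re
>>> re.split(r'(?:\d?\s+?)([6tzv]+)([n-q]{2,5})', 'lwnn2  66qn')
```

['lwnn', '66', 'qn', '']

The pattern matches optionally a digit, then one or more of whitespace (lazy) (non-capturing group); then one or more of one of [6tzv] (captured); then 2 to 5 of a character in [n-q] (captured).
Matches to split on: at [4:11] → '2  66qn'.
With a capturing group present, the delimiter's captured portion is kept in the result list.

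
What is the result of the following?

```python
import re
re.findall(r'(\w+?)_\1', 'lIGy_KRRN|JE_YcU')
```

After group 1 captures some text, `\1` only succeeds where that same text appears again.
One capturing group, so `findall` returns just the captured substring from each match — 0 in all.
Nothing in the string satisfies the pattern, so the list is empty.

[]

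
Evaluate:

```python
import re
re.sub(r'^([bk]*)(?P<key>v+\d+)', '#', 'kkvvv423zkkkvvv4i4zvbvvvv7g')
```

The pattern matches anchored at the start of the string; then zero or more of one of [bk] (captured); then one or more of the literal 'v', then one or more of a digit (captured as 'key').
Matches: at [0:8] → 'kkvvv423'.
Each match is replaced by '#'.

'#zkkkvvv4i4zvbvvvv7g'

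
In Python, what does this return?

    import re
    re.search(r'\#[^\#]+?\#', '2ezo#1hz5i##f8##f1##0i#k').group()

The match spans [4:11] → '#1hz5i#'.

'#1hz5i#'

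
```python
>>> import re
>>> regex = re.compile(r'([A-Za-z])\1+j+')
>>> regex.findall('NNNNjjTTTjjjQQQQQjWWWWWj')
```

['N', 'T', 'Q', 'W']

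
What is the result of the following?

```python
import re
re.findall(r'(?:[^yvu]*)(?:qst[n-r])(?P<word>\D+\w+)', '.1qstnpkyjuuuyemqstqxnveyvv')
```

This matches zero or more of any character except [yvu] (non-capturing group); then the literal 'qst', then a character in [n-r] (non-capturing group); then one or more of a non-digit, then one or more of a word character (captured as 'word').
Walking the string: at [0:27] match '.1qstnpkyjuuuyemqstqxnveyvv', group 1 = 'pkyjuuuyemqstqxnveyvv'.
With a single group, `findall` returns only what that group captured — 1 item.

['pkyjuuuyemqstqxnveyvv']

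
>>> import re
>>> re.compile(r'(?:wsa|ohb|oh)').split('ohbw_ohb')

['', 'w_', '']

The regex engine tests alternatives in the order written; an earlier branch that matches wins even if a later one would match more.
Matches to split on: at [0:3] → 'ohb'; at [5:8] → 'ohb'.
Splitting on the pattern gives 3 pieces.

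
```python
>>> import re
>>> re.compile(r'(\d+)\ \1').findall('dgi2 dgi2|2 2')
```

['2']

After group 1 captures some text, `\1` only succeeds where that same text appears again.
With a single group, `findall` returns only what that group captured — 1 item.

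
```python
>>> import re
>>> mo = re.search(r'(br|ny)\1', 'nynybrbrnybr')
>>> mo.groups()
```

`\1` is not a pattern — it's the concrete string captured by group 1, re-applied verbatim.
`search` walks the string left to right and returns the first match it finds.
The match spans [0:4] → 'nyny'.
Captured: group 1 = 'ny'.

('ny',)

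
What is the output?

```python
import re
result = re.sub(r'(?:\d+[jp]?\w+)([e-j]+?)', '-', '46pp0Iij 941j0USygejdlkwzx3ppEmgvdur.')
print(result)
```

- -vdur.

`sub` substitutes '-' at each match site.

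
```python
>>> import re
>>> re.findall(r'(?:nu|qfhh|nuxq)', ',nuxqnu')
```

['nu', 'nu']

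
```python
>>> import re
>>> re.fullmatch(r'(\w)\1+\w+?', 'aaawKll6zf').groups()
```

('a',)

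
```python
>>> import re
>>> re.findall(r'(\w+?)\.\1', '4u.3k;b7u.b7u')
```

['b7u']

A backreference is literal: `\1` must see the identical characters the first group matched.
Because there's exactly one group, `findall` drops the full match and keeps group 1 from the one hit.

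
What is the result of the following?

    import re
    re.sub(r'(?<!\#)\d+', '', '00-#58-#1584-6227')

Because the assertion is negative and zero-width, positions next to the forbidden text are skipped.
Matches: at [0:2] → '00'; at [5:6] → '8'; at [9:12] → '584'; at [13:17] → '6227'.
Every occurrence is swapped for ''.

'-#5-#1-'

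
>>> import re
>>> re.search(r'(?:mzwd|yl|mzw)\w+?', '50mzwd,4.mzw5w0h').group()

`re.search` scans for the first position where the pattern succeeds.
The match spans [2:6] → 'mzwd'.

'mzwd'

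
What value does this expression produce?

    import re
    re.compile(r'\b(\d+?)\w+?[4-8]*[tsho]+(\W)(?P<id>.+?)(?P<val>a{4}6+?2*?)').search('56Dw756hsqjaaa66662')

None

Pattern: a word boundary (`\b`, zero-width); then one or more of a digit (lazy) (captured); then one or more of a word character (lazy), then zero or more of a character in [4-8], then one or more of one of [tsho]; then a non-word character (captured); then one or more of any character (lazy) (captured as 'id'); then exactly 4 of the literal 'a', then one or more of a literal '6' (lazy), then zero or more of a literal '2' (lazy) (captured as 'val').
Unlike `match`, `search` isn't anchored — it looks for the pattern anywhere in the string.
Here the pattern never matches, so the call returns None.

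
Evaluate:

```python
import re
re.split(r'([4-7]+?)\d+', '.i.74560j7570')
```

['.i.', '7', 'j', '7', '']

This matches one or more of a character in [4-7] (lazy) (captured); then one or more of a digit.
Matches to split on: at [3:8] → '74560'; at [9:13] → '7570'.
With a capturing group present, the delimiter's captured portion is kept in the result list.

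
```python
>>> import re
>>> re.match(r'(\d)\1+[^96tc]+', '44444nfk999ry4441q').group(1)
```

'4'

The match spans [0:8] → '44444nfk'.
Captured: group 1 = '4'.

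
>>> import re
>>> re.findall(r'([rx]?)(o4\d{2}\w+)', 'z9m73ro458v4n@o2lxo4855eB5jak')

[('r', 'o458v4n'), ('x', 'o4855eB5jak')]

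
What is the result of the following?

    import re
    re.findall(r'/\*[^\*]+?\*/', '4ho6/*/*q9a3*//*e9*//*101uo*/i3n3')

['/*q9a3*/', '/*e9*/', '/*101uo*/']

No capturing groups, so `findall` returns the 3 full match strings.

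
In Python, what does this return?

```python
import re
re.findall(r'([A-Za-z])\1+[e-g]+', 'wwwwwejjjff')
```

`\1` is not a pattern — it's the concrete string captured by group 1, re-applied verbatim.
One capturing group, so `findall` returns just the captured substring from each match — 2 in all.

['w', 'j']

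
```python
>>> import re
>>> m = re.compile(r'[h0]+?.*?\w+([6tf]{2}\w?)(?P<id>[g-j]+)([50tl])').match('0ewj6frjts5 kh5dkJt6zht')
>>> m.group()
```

'0ewj6frjt'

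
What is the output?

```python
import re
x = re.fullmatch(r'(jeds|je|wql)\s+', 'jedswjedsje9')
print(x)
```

`re.fullmatch` is like wrapping the pattern in `^…$` (in single-line mode).
Here the string isn't matched end-to-end, so the call returns None.

None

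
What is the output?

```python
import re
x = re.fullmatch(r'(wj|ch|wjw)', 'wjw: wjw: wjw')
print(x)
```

None

For `fullmatch`, every character of the input must be accounted for by the pattern.
Here the pattern can't cover the whole string, so the call returns None.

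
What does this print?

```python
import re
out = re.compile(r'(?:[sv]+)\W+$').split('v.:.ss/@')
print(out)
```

Splitting on the pattern gives 2 pieces.

['v.:.', '']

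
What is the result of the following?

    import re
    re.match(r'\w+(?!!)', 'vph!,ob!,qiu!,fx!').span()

(0, 2)

`re.match` only tries the pattern at the start of the string.
The match spans [0:2] → 'vp'.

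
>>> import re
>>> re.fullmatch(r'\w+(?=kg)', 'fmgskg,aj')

The lookaround is zero-width — it requires the adjacent text to match without consuming it, so the asserted text isn't part of the match.
`fullmatch` succeeds only if the pattern covers the string from start to end.
Here there's no way to consume every character, so the call returns None.

None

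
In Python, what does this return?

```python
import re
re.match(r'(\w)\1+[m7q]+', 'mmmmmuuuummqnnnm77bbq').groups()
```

The match spans [0:5] → 'mmmmm'.
Captured: group 1 = 'm'.

('m',)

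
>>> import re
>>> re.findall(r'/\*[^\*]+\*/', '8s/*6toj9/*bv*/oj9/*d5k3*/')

['/*bv*/', '/*d5k3*/']

`findall` yields the raw match text (2 of them) because the pattern has no groups.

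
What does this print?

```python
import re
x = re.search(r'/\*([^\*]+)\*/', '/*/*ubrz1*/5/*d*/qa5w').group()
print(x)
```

/*ubrz1*/

`re.search` scans for the first position where the pattern succeeds.
The match spans [2:11] → '/*ubrz1*/'.
Captured: group 1 = 'ubrz1'.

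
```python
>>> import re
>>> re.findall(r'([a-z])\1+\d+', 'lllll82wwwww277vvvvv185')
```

A backreference is literal: `\1` must see the identical characters the first group matched.
One capturing group, so `findall` returns just the captured substring from each match — 3 in all.

['l', 'w', 'v']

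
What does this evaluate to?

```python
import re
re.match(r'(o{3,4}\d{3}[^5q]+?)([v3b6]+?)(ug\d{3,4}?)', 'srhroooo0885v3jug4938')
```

The pattern matches 3 to 4 of the literal 'o', then exactly 3 of a digit, then one or more of any character except [5q] (lazy) (captured); then one or more of one of [v3b6] (lazy) (captured); then the literal 'ug', then 3 to 4 of a digit (lazy) (captured).
`match` is anchored at position 0; if the pattern doesn't fit there, it returns None.
Here position 0 doesn't satisfy it, so the call returns None.

None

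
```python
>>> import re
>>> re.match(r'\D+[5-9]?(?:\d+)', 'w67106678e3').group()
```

'w67106678'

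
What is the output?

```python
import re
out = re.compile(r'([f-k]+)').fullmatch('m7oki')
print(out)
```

None

`re.fullmatch` is like wrapping the pattern in `^…$` (in single-line mode).
Here there's no way to consume every character, so the call returns None.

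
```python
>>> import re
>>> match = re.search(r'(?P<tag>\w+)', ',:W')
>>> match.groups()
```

This matches one or more of a word character (captured as 'tag').
`re.search` scans for the first position where the pattern succeeds.
The match spans [2:3] → 'W'.
Captured: group 1 = 'W'.

('W',)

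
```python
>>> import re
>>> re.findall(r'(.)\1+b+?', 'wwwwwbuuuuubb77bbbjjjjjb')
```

['w', 'u', '7', 'j']

The backreference `\1` re-matches whatever the first group consumed, character for character.
Walking the string: at [0:6] match 'wwwwwb', group 1 = 'w'; at [6:12] match 'uuuuub', group 1 = 'u'; at [13:16] match '77b', group 1 = '7'; at [18:24] match 'jjjjjb', group 1 = 'j'.
Because there's exactly one group, `findall` drops the full match and keeps group 1 from each hit.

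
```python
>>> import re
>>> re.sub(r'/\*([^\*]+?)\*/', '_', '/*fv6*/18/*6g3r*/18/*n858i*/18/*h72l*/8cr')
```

'_18_18_18_8cr'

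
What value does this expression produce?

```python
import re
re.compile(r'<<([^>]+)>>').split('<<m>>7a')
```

['', 'm', '7a']

The group in the pattern means `split` returns the separators' captures alongside the pieces.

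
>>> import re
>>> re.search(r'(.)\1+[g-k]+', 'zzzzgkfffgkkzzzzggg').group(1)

'z'

The match spans [0:6] → 'zzzzgk'.
Captured: group 1 = 'z'.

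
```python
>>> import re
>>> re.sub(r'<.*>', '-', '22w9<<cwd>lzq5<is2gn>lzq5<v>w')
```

`sub` substitutes '-' at each match site.

'22w9-w'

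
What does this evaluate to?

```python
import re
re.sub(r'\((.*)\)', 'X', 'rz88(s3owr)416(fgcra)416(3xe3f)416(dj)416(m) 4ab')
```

Each match is replaced by 'X'.

'rz88X 4ab'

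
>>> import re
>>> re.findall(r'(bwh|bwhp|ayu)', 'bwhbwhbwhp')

Alternation isn't longest-match — the leftmost alternative that fits at this position is chosen.
Walking the string: at [0:3] match 'bwh', group 1 = 'bwh'; at [3:6] match 'bwh', group 1 = 'bwh'; at [6:9] match 'bwh', group 1 = 'bwh'.
With a single group, `findall` returns only what that group captured — 3 items.

['bwh', 'bwh', 'bwh']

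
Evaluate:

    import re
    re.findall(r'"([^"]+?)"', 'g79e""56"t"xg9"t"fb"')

Walking the string: at [5:9] match '"56"', group 1 = '56'; at [10:15] match '"xg9"', group 1 = 'xg9'; at [16:20] match '"fb"', group 1 = 'fb'.
`findall` collects group 1 from each match (3 total).

['56', 'xg9', 'fb']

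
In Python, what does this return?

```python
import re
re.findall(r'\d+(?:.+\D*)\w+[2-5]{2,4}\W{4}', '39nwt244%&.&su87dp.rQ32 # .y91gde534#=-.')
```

This matches one or more of a digit; then one or more of any character, then zero or more of a non-digit (non-capturing group); then one or more of a word character; then 2 to 4 of a character in [2-5], then exactly 4 of a non-word character.
No capturing groups, so `findall` returns the 1 full match string.

['39nwt244%&.&su87dp.rQ32 # .y91gde534#=-.']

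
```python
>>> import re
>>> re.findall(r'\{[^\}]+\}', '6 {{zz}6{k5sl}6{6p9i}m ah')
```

['{{zz}', '{k5sl}', '{6p9i}']

`findall` yields the raw match text (3 of them) because the pattern has no groups.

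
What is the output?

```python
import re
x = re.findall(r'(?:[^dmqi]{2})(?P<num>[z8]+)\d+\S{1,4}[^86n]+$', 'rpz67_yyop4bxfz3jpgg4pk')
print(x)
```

['z']

This matches exactly 2 of any character except [dmqi] (non-capturing group); then one or more of one of [z8] (captured as 'num'); then one or more of a digit; then 1 to 4 of a non-whitespace character, then one or more of any character except [86n]; then anchored at the end.
Matches: at [0:23] match 'rpz67_yyop4bxfz3jpgg4pk', group 1 = 'z'.
Because there's exactly one group, `findall` drops the full match and keeps group 1 from the one hit.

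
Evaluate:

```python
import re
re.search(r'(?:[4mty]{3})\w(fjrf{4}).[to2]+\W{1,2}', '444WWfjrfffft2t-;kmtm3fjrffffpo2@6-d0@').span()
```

(18, 33)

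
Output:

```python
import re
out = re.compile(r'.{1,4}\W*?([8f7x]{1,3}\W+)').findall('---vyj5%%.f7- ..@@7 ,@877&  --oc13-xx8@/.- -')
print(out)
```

['f7- ..@@', '877&  --', 'xx8@/.- -']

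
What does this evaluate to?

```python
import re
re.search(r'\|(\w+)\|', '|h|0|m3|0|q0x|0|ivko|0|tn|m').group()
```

'|h|'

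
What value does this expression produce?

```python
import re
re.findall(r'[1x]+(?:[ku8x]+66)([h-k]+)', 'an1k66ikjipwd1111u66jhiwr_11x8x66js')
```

['ikji', 'jhi', 'j']

The pattern matches one or more of one of [1x]; then one or more of one of [ku8x], then the literal '66' (non-capturing group); then one or more of a character in [h-k] (captured).
Scanning left to right: at [2:10] match '1k66ikji', group 1 = 'ikji'; at [13:23] match '1111u66jhi', group 1 = 'jhi'; at [26:34] match '11x8x66j', group 1 = 'j'.
One capturing group, so `findall` returns just the captured substring from each match — 3 in all.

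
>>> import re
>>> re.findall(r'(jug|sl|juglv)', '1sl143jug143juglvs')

Alternation tries branches left to right and keeps the first one that lets the overall match succeed at that position.
With a single group, `findall` returns only what that group captured — 3 items.

['sl', 'jug', 'jug']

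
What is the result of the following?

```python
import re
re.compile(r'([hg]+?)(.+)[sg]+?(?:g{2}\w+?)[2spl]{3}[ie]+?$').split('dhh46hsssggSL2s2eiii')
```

['d', 'h', 'h46hss', '']

A non-greedy quantifier consumes as few characters as it can — just enough that the remainder of the pattern still matches from where it stops; whatever follows it matches normally.
`re.split` interleaves the captured-group text with the surrounding fragments.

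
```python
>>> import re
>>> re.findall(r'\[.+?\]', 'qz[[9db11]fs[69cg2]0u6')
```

['[[9db11]', '[69cg2]']

The `?` after the quantifier makes it lazy — it takes as little as possible before letting the rest of the pattern try.
Since nothing is captured, `findall` lists the 2 matched substrings directly.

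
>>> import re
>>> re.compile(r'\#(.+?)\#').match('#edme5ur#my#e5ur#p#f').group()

With the lazy modifier that quantifier settles for the fewest repetitions that let the rest of the pattern succeed (the atoms after it are unaffected and can still be greedy).
`re.match` won't scan ahead — the pattern has to work from the very first character.
The match spans [0:9] → '#edme5ur#'.
Captured: group 1 = 'edme5ur'.

'#edme5ur#'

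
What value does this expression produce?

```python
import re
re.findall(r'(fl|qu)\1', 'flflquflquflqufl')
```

['fl']

After group 1 captures some text, `\1` only succeeds where that same text appears again.
Matches: at [0:4] match 'flfl', group 1 = 'fl'.
Because there's exactly one group, `findall` drops the full match and keeps group 1 from the one hit.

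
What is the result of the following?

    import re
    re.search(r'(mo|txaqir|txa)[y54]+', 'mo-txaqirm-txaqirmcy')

None

`re.search` scans for the first position where the pattern succeeds.
Here no position works, so the call returns None.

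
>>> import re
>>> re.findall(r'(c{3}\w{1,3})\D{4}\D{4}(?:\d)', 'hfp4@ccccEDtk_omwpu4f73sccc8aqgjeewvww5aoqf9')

This matches exactly 3 of a literal 'c', then 1 to 3 of a word character (captured); then exactly 4 of a non-digit, then exactly 4 of a non-digit; then a digit (non-capturing group).
Walking the string: at [5:20] match 'ccccEDtk_omwpu4', group 1 = 'ccccED'; at [24:39] match 'ccc8aqgjeewvww5', group 1 = 'ccc8aq'.
One capturing group, so `findall` returns just the captured substring from each match — 2 in all.

['ccccED', 'ccc8aq']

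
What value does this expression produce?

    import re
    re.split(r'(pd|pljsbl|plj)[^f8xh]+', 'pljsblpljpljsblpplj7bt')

['', 'pljsbl', '']

The regex engine tests alternatives in the order written; an earlier branch that matches wins even if a later one would match more.
Matches to split on: at [0:22] → 'pljsblpljpljsblpplj7bt'.
`re.split` interleaves the captured-group text with the surrounding fragments.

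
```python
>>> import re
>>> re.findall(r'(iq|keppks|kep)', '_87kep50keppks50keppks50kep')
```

Alternation isn't longest-match — the leftmost alternative that fits at this position is chosen.
Walking the string: at [3:6] match 'kep', group 1 = 'kep'; at [8:14] match 'keppks', group 1 = 'keppks'; at [16:22] match 'keppks', group 1 = 'keppks'; at [24:27] match 'kep', group 1 = 'kep'.
`findall` collects group 1 from each match (4 total).

['kep', 'keppks', 'keppks', 'kep']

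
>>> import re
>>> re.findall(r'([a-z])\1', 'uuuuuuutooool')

['u', 'u', 'u', 'o', 'o']

`\1` has to match the exact text group 1 already captured.
Walking the string: at [0:2] match 'uu', group 1 = 'u'; at [2:4] match 'uu', group 1 = 'u'; at [4:6] match 'uu', group 1 = 'u'; at [8:10] match 'oo', group 1 = 'o'; at [10:12] match 'oo', group 1 = 'o'.
With a single group, `findall` returns only what that group captured — 5 items.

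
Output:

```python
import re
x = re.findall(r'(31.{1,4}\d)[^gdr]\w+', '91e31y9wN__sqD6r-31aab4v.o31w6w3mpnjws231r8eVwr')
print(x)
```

['31y9', '31w6w3']

This matches the literal '31', then 1 to 4 of any character, then a digit (captured); then any character except [gdr], then one or more of a word character.
Scanning left to right: at [3:16] match '31y9wN__sqD6r', group 1 = '31y9'; at [26:47] match '31w6w3mpnjws231r8eVwr', group 1 = '31w6w3'.
`findall` collects group 1 from each match (2 total).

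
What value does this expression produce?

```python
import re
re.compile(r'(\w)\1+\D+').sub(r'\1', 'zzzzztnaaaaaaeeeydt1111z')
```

'z1'

`\1` has to match the exact text group 1 already captured.
`\1` in the replacement pulls in group 1's text for each match.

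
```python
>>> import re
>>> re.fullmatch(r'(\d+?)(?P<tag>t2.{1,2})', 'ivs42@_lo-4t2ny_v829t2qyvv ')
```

None

Pattern: one or more of a digit (lazy) (captured); then the literal 't2', then 1 to 2 of any character (captured as 'tag').
`re.fullmatch` requires the pattern to consume the entire string.
Here there's no way to consume every character, so the call returns None.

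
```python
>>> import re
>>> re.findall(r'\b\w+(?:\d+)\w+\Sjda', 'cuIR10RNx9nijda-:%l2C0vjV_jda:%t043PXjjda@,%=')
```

['cuIR10RNx9nijda', 'l2C0vjV_jda', 't043PXjjda']

Pattern: a word boundary (`\b`, zero-width); then one or more of a word character; then one or more of a digit (non-capturing group); then one or more of a word character, then a non-whitespace character, then the literal 'jda'.
With no groups in the pattern, `findall` gives back each whole match — 3 here.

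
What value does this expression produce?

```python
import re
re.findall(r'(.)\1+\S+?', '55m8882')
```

`\1` has to match the exact text group 1 already captured.
`findall` collects group 1 from each match (2 total).

['5', '8']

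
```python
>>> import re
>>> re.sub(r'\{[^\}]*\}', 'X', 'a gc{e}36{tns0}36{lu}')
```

Each match is replaced by 'X'.

'a gcX36X36X'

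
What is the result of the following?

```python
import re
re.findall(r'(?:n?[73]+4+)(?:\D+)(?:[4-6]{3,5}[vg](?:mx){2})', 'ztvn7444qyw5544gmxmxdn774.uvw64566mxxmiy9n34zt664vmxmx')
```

['n7444qyw5544gmxmx', 'n34zt664vmxmx']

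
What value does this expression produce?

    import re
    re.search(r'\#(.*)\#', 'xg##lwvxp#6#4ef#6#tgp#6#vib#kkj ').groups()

`re.search` scans for the first position where the pattern succeeds.
The match spans [2:28] → '##lwvxp#6#4ef#6#tgp#6#vib#'.
Captured: group 1 = '#lwvxp#6#4ef#6#tgp#6#vib'.

('#lwvxp#6#4ef#6#tgp#6#vib',)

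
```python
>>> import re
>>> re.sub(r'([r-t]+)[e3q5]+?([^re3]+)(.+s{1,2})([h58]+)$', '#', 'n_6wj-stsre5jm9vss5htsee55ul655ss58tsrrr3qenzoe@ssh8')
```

The pattern matches one or more of a character in [r-t] (captured); then one or more of one of [e3q5] (lazy); then one or more of any character except [re3] (captured); then one or more of any character, then 1 to 2 of the literal 's' (captured); then one or more of one of [h58] (captured); then anchored at the end.
Matches: at [6:52] → 'stsre5jm9vss5htsee55ul655ss58tsrrr3qenzoe@ssh8'.
Every occurrence is swapped for '#'.

'n_6wj-#'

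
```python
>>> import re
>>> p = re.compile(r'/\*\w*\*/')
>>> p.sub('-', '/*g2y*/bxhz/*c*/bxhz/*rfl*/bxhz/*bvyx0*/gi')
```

'-bxhz-bxhz-bxhz-gi'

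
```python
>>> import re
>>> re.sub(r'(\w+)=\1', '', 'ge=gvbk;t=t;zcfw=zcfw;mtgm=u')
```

`\1` has to match the exact text group 1 already captured.
Matches: at [8:11] → 't=t'; at [12:21] → 'zcfw=zcfw'.
`sub` substitutes '' at each match site.

'ge=gvbk;;;mtgm=u'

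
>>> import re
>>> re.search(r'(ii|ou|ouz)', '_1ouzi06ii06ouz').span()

Branches in `(...|...)` are attempted left-to-right; the first branch that allows the whole pattern to succeed is taken.
`re.search` tries every starting position until one works.
The match spans [2:4] → 'ou'.
Captured: group 1 = 'ou'.

(2, 4)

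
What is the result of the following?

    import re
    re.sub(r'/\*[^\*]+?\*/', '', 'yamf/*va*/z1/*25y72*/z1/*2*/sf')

Every occurrence is swapped for ''.

'yamfz1z1sf'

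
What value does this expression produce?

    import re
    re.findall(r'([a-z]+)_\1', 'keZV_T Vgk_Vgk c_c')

['c']

`\1` is not a pattern — it's the concrete string captured by group 1, re-applied verbatim.
Walking the string: at [15:18] match 'c_c', group 1 = 'c'.
One capturing group, so `findall` returns just the captured substring from the one match — 1 in all.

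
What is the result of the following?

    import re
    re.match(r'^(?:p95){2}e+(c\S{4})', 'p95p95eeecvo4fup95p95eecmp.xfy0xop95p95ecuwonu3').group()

'p95p95eeecvo4f'

`re.match` only tries the pattern at the start of the string.
The match spans [0:14] → 'p95p95eeecvo4f'.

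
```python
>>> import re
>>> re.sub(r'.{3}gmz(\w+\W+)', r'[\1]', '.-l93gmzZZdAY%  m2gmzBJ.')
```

'.-[ZZdAY%  ]m2gmzBJ.'

The pattern matches exactly 3 of any character, then the literal 'gmz'; then one or more of a word character, then one or more of a non-word character (captured).
Matches: at [2:16] → 'l93gmzZZdAY%  '.
`\1` in the replacement pulls in group 1's text for each match.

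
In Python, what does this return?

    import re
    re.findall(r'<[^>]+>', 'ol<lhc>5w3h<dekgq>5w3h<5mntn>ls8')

Walking the string: at [2:7] → '<lhc>'; at [11:18] → '<dekgq>'; at [22:29] → '<5mntn>'.
With no groups in the pattern, `findall` gives back each whole match — 3 here.

['<lhc>', '<dekgq>', '<5mntn>']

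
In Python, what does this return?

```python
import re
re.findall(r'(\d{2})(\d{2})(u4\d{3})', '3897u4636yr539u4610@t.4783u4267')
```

[('38', '97', 'u4636'), ('47', '83', 'u4267')]

Pattern: exactly 2 of a digit (captured); then exactly 2 of a digit (captured); then the literal 'u4', then exactly 3 of a digit (captured).
Walking the string: at [0:9] match '3897u4636', groups = ('38', '97', 'u4636'); at [22:31] match '4783u4267', groups = ('47', '83', 'u4267').
With 3 capturing groups, `findall` returns a 3-tuple per match.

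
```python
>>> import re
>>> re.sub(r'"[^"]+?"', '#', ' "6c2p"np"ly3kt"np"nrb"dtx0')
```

Each match is replaced by '#'.

' #np#np#dtx0'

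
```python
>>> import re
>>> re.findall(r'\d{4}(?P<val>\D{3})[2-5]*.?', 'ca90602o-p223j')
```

Pattern: exactly 4 of a digit; then exactly 3 of a non-digit (captured as 'val'); then zero or more of a character in [2-5], then optionally any character.
Matches: at [3:14] match '0602o-p223j', group 1 = 'o-p'.
Because there's exactly one group, `findall` drops the full match and keeps group 1 from the one hit.

['o-p']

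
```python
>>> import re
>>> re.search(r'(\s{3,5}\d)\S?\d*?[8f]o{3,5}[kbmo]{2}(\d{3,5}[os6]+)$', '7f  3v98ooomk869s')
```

None

Pattern: 3 to 5 of whitespace, then a digit (captured); then optionally a non-whitespace character, then zero or more of a digit (lazy); then one of [8f], then 3 to 5 of the literal 'o', then exactly 2 of one of [kbmo]; then 3 to 5 of a digit, then one or more of one of [os6] (captured); then anchored at the end.
`search` walks the string left to right and returns the first match it finds.
Here no position works, so the call returns None.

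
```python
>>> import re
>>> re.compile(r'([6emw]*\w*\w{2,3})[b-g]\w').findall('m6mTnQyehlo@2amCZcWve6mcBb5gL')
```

This matches zero or more of one of [6emw], then zero or more of a word character, then 2 to 3 of a word character (captured); then a character in [b-g], then a word character.
Scanning left to right: at [0:9] match 'm6mTnQyeh', group 1 = 'm6mTnQy'; at [12:29] match '2amCZcWve6mcBb5gL', group 1 = '2amCZcWve6mcBb5'.
Because there's exactly one group, `findall` drops the full match and keeps group 1 from each hit.

['m6mTnQy', '2amCZcWve6mcBb5']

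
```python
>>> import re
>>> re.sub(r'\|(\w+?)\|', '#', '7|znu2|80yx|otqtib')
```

'7#80yx|otqtib'

`sub` substitutes '#' at each match site.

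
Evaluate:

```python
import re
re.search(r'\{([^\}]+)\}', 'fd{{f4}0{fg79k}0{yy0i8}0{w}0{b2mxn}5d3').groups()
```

The match spans [2:7] → '{{f4}'.
Captured: group 1 = '{f4'.

('{f4',)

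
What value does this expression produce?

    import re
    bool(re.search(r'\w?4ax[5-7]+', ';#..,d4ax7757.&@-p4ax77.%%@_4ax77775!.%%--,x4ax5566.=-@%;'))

Pattern: optionally a word character, then the literal '4ax'; then one or more of a character in [5-7].
The match spans [5:13] → 'd4ax7757'.

True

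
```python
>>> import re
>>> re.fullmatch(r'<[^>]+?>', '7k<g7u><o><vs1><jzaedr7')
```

None

`re.fullmatch` requires the pattern to consume the entire string.
Here the string isn't matched end-to-end, so the call returns None.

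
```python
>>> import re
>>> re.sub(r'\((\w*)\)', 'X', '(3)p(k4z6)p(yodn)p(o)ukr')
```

Matches: at [0:3] → '(3)'; at [4:10] → '(k4z6)'; at [11:17] → '(yodn)'; at [18:21] → '(o)'.
Each match is replaced by 'X'.

'XpXpXpXukr'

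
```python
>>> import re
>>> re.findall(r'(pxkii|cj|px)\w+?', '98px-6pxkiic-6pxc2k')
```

['pxkii', 'px']

Alternation tries branches left to right and keeps the first one that lets the overall match succeed at that position.
Because there's exactly one group, `findall` drops the full match and keeps group 1 from each hit.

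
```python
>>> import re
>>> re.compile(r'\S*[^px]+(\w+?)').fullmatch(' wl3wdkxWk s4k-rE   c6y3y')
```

None

This matches zero or more of a non-whitespace character, then one or more of any character except [px]; then one or more of a word character (lazy) (captured).
`fullmatch` succeeds only if the pattern covers the string from start to end.
Here there's no way to consume every character, so the call returns None.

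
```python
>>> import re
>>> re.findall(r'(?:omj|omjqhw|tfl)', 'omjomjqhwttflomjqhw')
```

['omj', 'omj', 'tfl', 'omj']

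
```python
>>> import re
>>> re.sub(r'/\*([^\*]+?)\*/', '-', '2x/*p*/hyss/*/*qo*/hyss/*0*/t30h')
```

Every occurrence is swapped for '-'.

'2x-hyss/*-hyss-t30h'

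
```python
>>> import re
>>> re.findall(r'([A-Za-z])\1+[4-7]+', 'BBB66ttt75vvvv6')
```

['B', 't', 'v']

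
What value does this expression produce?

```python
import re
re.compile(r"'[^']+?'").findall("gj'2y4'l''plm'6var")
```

Walking the string: at [2:7] → "'2y4'"; at [9:14] → "'plm'".
With no groups in the pattern, `findall` gives back each whole match — 2 here.

["'2y4'", "'plm'"]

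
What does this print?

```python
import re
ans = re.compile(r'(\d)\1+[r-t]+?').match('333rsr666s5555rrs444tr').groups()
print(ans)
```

The match spans [0:4] → '333r'.
Captured: group 1 = '3'.

('3',)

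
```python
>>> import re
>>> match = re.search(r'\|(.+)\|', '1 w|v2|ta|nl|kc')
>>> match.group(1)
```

'v2|ta|nl'

`re.search` tries every starting position until one works.
The match spans [3:13] → '|v2|ta|nl|'.
Captured: group 1 = 'v2|ta|nl'.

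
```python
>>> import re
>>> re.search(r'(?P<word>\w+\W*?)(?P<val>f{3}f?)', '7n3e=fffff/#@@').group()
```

'7n3e=ffff'

Pattern: one or more of a word character, then zero or more of a non-word character (lazy) (captured as 'word'); then exactly 3 of a literal 'f', then optionally a literal 'f' (captured as 'val').
`search` walks the string left to right and returns the first match it finds.
The match spans [0:9] → '7n3e=ffff'.
Captured: group 1 = '7n3e=', group 2 = 'ffff'.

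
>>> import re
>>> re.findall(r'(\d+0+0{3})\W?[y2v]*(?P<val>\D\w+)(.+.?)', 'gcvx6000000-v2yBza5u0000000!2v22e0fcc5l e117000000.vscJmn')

[('6000000', 'Bza5u0000000', '!2v22e0fcc5l e117000000.vscJmn')]

The pattern matches one or more of a digit, then one or more of a literal '0', then exactly 3 of the literal '0' (captured); then optionally a non-word character, then zero or more of one of [y2v]; then a non-digit, then one or more of a word character (captured as 'val'); then one or more of any character, then optionally any character (captured).
Scanning left to right: at [4:57] match '6000000-v2yBza5u0000000!2v22e0fcc5l e117000000.vscJmn', groups = ('6000000', 'Bza5u0000000', '!2v22e0fcc5l e117000000.vscJmn').
With 3 capturing groups, `findall` returns a 3-tuple per match.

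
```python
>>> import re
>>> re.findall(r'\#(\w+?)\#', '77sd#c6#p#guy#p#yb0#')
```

['c6', 'guy', 'yb0']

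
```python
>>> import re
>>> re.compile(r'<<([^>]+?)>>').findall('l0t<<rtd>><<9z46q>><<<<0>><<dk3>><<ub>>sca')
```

['rtd', '9z46q', '<<0', 'dk3', 'ub']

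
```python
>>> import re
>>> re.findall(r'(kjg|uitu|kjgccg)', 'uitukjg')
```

One capturing group, so `findall` returns just the captured substring from each match — 2 in all.

['uitu', 'kjg']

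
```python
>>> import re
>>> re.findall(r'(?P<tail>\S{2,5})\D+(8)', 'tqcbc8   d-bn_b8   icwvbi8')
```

[('tqcb', '8'), ('d-bn_', '8'), ('icwvb', '8')]

Pattern: 2 to 5 of a non-whitespace character (captured as 'tail'); then one or more of a non-digit; then a literal '8' (captured).
Matches: at [0:6] match 'tqcbc8', groups = ('tqcb', '8'); at [9:16] match 'd-bn_b8', groups = ('d-bn_', '8'); at [19:26] match 'icwvbi8', groups = ('icwvb', '8').
`findall` packs the 2 group values into a tuple for every match.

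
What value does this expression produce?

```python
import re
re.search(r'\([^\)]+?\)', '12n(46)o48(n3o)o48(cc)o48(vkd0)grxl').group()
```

'(46)'

`search` walks the string left to right and returns the first match it finds.
The match spans [3:7] → '(46)'.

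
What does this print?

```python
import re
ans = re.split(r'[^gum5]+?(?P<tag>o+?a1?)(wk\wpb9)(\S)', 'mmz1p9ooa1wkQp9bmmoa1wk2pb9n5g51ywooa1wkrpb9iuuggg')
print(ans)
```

['mmz1p9ooa1wkQp9bmmoa1wk2pb9n5g5', 'ooa1', 'wkrpb9', 'i', 'uuggg']

The pattern matches one or more of any character except [gum5] (lazy); then one or more of a literal 'o' (lazy), then the literal 'a', then optionally the literal '1' (captured as 'tag'); then the literal 'wk', then a word character, then the literal 'pb9' (captured); then a non-whitespace character (captured).
A `+?`/`*?`/`{m,n}?` starts at its minimum and grows only as far as needed for what follows to match.
Matches to split on: at [31:45] → '1ywooa1wkrpb9i'.
With a capturing group present, the delimiter's captured portion is kept in the result list.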